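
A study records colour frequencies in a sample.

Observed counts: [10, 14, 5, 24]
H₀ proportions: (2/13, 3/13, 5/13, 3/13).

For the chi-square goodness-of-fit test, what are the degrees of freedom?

degrees of freedom = 3

df = k − 1 = 4 − 1 = 3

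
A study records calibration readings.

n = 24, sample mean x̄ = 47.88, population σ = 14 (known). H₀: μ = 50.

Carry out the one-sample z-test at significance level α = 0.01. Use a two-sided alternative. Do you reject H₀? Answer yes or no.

SE = σ/√n = 14/√24 = 2.8577
z = (x̄−μ₀)/SE = (47.88−50)/2.8577 = -0.7418
p-value (two-sided) = 0.45818
At α=0.01: p ≥ α → fail to reject H₀

reject H₀: no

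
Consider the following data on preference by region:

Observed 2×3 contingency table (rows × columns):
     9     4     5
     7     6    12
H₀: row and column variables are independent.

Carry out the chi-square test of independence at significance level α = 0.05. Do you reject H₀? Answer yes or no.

Row totals [18, 25], col totals [16, 10, 17], n=43
χ² = (9−6.70)²/6.70 + (4−4.19)²/4.19 + (5−7.12)²/7.12 + (7−9.30)²/9.30 + (6−5.81)²/5.81 + (12−9.88)²/9.88 = 2.4580
df = 2
p-value (upper-tail) = 0.29259
At α=0.05: p ≥ α → fail to reject H₀

reject H₀: no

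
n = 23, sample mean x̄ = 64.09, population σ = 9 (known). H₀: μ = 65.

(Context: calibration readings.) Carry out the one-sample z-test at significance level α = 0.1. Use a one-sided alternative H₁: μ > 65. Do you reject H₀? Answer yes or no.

SE = σ/√n = 9/√23 = 1.8766
z = (x̄−μ₀)/SE = (64.09−65)/1.8766 = -0.4849
p-value (one-sided, H₁ greater) = 0.68613
At α=0.1: p ≥ α → fail to reject H₀

reject H₀: no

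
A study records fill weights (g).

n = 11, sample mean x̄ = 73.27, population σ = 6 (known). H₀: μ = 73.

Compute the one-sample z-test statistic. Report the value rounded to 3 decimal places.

SE = σ/√n = 6/√11 = 1.8091
z = (x̄−μ₀)/SE = (73.27−73)/1.8091 = 0.1492

test statistic = 0.149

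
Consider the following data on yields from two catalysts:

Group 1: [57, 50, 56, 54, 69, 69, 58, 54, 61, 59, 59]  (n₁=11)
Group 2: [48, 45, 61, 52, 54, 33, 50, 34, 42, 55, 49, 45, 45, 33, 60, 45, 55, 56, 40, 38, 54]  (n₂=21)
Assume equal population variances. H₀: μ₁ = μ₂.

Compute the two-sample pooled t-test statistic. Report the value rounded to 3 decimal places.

test statistic = 3.964

x̄₁=58.727, s₁=5.901, n₁=11
x̄₂=47.333, s₂=8.487, n₂=21
s_p² = [10·5.901² + 20·8.487²]/30 = 59.6283
SE = √(s_p²·(1/11+1/21)) = 2.8741
t = (58.727−47.333)/2.8741 = 3.9644
df = 30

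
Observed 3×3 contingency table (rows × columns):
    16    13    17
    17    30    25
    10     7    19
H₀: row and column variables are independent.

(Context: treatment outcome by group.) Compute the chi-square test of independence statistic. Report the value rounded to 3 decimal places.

test statistic = 7.355

Row totals [46, 72, 36], col totals [43, 50, 61], n=154
χ² = (16−12.84)²/12.84 + (13−14.94)²/14.94 + (17−18.22)²/18.22 + (17−20.10)²/20.10 + (30−23.38)²/23.38 + (25−28.52)²/28.52 + (10−10.05)²/10.05 + (7−11.69)²/11.69 + (19−14.26)²/14.26 = 7.3546
df = 4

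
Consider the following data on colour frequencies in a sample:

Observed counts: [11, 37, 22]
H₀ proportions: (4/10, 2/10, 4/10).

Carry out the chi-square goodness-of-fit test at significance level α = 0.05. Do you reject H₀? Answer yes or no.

n = 70; E_i = n·p_i = [28.00, 14.00, 28.00]
χ² = (11−28.00)²/28.00 + (37−14.00)²/14.00 + (22−28.00)²/28.00 = 49.3929
df = 2
p-value (upper-tail) = 0.00000
At α=0.05: p < α → reject H₀

reject H₀: yes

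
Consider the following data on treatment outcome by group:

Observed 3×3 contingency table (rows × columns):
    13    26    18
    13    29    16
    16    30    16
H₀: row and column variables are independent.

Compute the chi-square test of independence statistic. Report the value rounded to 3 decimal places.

test statistic = 0.657

Row totals [57, 58, 62], col totals [42, 85, 50], n=177
χ² = (13−13.53)²/13.53 + (26−27.37)²/27.37 + (18−16.10)²/16.10 + (13−13.76)²/13.76 + (29−27.85)²/27.85 + (16−16.38)²/16.38 + (16−14.71)²/14.71 + (30−29.77)²/29.77 + (16−17.51)²/17.51 = 0.6570
df = 4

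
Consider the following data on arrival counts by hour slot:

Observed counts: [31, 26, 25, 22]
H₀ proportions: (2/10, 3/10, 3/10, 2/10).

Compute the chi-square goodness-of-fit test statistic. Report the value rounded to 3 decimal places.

test statistic = 7.170

n = 104; E_i = n·p_i = [20.80, 31.20, 31.20, 20.80]
χ² = (31−20.80)²/20.80 + (26−31.20)²/31.20 + (25−31.20)²/31.20 + (22−20.80)²/20.80 = 7.1699
df = 3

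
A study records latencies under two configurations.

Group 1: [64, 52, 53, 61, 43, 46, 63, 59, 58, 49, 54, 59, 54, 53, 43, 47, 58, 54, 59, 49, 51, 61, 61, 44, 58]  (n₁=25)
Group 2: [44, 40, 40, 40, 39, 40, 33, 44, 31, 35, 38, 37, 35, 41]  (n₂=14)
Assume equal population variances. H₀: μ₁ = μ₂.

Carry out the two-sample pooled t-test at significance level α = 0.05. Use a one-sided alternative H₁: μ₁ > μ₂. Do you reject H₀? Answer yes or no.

x̄₁=54.120, s₁=6.360, n₁=25
x̄₂=38.357, s₂=3.815, n₂=14
s_p² = [24·6.360² + 13·3.815²]/37 = 31.3474
SE = √(s_p²·(1/25+1/14)) = 1.8690
t = (54.120−38.357)/1.8690 = 8.4340
df = 37
p-value (one-sided, H₁ greater) = 0.00000
At α=0.05: p < α → reject H₀

reject H₀: yes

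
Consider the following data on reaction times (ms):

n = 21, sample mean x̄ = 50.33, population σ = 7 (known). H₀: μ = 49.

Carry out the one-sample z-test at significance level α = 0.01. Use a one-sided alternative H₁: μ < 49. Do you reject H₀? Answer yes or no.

SE = σ/√n = 7/√21 = 1.5275
z = (x̄−μ₀)/SE = (50.33−49)/1.5275 = 0.8707
p-value (one-sided, H₁ less) = 0.80804
At α=0.01: p ≥ α → fail to reject H₀

reject H₀: no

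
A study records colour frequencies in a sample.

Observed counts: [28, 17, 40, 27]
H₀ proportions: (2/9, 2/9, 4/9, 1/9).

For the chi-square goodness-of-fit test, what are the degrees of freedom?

df = k − 1 = 4 − 1 = 3

degrees of freedom = 3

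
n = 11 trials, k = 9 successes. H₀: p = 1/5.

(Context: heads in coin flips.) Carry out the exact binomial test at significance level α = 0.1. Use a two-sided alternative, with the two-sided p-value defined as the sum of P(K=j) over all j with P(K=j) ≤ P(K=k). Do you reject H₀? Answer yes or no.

Exact binomial: n=11, k=9, p₀=1/5=0.2000
P(X=j) = C(n,j)·p₀^j·(1−p₀)^(n−j); p = Σ P(X=j) over j with P(X=j) ≤ P(X=9)
p-value (two-sided) = 0.00002
At α=0.1: p < α → reject H₀

reject H₀: yes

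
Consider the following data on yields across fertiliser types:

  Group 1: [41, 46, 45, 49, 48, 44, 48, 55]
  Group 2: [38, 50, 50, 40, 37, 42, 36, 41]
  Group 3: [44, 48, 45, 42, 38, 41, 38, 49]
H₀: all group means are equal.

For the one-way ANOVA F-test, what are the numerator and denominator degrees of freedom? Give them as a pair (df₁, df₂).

degrees of freedom = [2, 21]

k = 3 groups, N = 24 total
df = (k−1, N−k) = (3−1, 24−3) = (2, 21)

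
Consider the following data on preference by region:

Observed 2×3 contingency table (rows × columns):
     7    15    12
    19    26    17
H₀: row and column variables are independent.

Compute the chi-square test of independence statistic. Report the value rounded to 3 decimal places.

Row totals [34, 62], col totals [26, 41, 29], n=96
χ² = (7−9.21)²/9.21 + (15−14.52)²/14.52 + (12−10.27)²/10.27 + (19−16.79)²/16.79 + (26−26.48)²/26.48 + (17−18.73)²/18.73 = 1.2953
df = 2

test statistic = 1.295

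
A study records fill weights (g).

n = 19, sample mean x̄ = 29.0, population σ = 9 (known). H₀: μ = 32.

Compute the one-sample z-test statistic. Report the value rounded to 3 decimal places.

SE = σ/√n = 9/√19 = 2.0647
z = (x̄−μ₀)/SE = (29.0−32)/2.0647 = -1.4530

test statistic = -1.453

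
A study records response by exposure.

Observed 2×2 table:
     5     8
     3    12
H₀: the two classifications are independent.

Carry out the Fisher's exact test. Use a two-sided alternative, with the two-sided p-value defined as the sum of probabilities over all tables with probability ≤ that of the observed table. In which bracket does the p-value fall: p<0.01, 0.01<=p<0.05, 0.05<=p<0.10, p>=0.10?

p-value bracket: p>=0.10

Margins: r₁=13, r₂=15, c₁=8, c₂=20, n=28
p_obs = C(13,5)·C(15,3)/C(28,8); sum pmf over tables with pmf ≤ p_obs
p-value (two-sided) = 0.40966
→ bracket: p>=0.10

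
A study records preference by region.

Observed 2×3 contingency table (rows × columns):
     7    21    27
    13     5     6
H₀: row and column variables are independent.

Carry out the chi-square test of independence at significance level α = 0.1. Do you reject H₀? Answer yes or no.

reject H₀: yes

Row totals [55, 24], col totals [20, 26, 33], n=79
χ² = (7−13.92)²/13.92 + (21−18.10)²/18.10 + (27−22.97)²/22.97 + (13−6.08)²/6.08 + (5−7.90)²/7.90 + (6−10.03)²/10.03 = 15.1832
df = 2
p-value (upper-tail) = 0.00050
At α=0.1: p < α → reject H₀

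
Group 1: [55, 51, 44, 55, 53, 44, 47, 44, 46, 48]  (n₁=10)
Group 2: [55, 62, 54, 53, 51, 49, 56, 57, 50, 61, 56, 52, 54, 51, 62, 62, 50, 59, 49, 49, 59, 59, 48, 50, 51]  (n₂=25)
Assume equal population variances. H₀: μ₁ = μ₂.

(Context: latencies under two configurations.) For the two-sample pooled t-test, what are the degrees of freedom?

degrees of freedom = 33

df = n₁ + n₂ − 2 = 10 + 25 − 2 = 33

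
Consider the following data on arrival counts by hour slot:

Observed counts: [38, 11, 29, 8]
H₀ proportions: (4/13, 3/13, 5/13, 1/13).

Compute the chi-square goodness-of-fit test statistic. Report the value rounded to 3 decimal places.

test statistic = 9.767

n = 86; E_i = n·p_i = [26.46, 19.85, 33.08, 6.62]
χ² = (38−26.46)²/26.46 + (11−19.85)²/19.85 + (29−33.08)²/33.08 + (8−6.62)²/6.62 = 9.7667
df = 3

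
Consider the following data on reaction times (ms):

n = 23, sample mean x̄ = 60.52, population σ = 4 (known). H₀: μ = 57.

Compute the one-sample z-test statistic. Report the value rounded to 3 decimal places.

test statistic = 4.220

SE = σ/√n = 4/√23 = 0.8341
z = (x̄−μ₀)/SE = (60.52−57)/0.8341 = 4.2203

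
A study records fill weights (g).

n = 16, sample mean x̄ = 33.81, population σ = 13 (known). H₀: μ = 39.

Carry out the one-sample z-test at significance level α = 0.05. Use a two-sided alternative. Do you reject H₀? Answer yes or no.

SE = σ/√n = 13/√16 = 3.2500
z = (x̄−μ₀)/SE = (33.81−39)/3.2500 = -1.5969
p-value (two-sided) = 0.11028
At α=0.05: p ≥ α → fail to reject H₀

reject H₀: no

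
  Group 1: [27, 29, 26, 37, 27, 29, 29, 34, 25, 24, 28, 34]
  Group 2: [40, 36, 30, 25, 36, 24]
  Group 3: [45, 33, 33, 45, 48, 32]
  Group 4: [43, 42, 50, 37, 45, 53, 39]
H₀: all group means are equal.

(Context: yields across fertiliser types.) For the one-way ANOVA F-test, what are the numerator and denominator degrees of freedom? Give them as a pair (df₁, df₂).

degrees of freedom = [3, 27]

k = 4 groups, N = 31 total
df = (k−1, N−k) = (4−1, 31−4) = (3, 27)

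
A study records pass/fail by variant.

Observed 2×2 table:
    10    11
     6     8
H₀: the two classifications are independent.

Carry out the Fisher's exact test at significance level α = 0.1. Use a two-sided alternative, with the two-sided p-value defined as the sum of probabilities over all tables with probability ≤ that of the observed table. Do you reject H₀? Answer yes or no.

reject H₀: no

Margins: r₁=21, r₂=14, c₁=16, c₂=19, n=35
p_obs = C(21,10)·C(14,6)/C(35,16); sum pmf over tables with pmf ≤ p_obs
p-value (two-sided) = 1.00000
At α=0.1: p ≥ α → fail to reject H₀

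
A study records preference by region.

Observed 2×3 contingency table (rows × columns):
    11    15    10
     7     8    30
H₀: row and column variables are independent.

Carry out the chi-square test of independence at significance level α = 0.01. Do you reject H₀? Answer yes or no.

Row totals [36, 45], col totals [18, 23, 40], n=81
χ² = (11−8.00)²/8.00 + (15−10.22)²/10.22 + (10−17.78)²/17.78 + (7−10.00)²/10.00 + (8−12.78)²/12.78 + (30−22.22)²/22.22 = 12.1696
df = 2
p-value (upper-tail) = 0.00228
At α=0.01: p < α → reject H₀

reject H₀: yes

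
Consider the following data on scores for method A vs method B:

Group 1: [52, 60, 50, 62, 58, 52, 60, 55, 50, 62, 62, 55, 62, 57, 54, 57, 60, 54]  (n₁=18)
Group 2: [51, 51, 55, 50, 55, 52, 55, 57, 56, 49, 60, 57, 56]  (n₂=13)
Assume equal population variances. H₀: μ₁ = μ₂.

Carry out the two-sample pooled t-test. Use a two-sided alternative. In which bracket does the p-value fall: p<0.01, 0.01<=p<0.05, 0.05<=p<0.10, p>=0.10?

x̄₁=56.778, s₁=4.209, n₁=18
x̄₂=54.154, s₂=3.262, n₂=13
s_p² = [17·4.209² + 12·3.262²]/29 = 14.7863
SE = √(s_p²·(1/18+1/13)) = 1.3996
t = (56.778−54.154)/1.3996 = 1.8748
df = 29
p-value (two-sided) = 0.07093
→ bracket: 0.05<=p<0.10

p-value bracket: 0.05<=p<0.10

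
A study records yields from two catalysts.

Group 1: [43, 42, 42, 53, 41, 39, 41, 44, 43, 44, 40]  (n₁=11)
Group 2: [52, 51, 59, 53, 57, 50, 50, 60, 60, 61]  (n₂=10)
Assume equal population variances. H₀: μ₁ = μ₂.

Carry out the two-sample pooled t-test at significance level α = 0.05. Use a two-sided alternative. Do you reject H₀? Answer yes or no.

reject H₀: yes

x̄₁=42.909, s₁=3.700, n₁=11
x̄₂=55.300, s₂=4.523, n₂=10
s_p² = [10·3.700² + 9·4.523²]/19 = 16.8952
SE = √(s_p²·(1/11+1/10)) = 1.7960
t = (42.909−55.300)/1.7960 = -6.8993
df = 19
p-value (two-sided) = 0.00000
At α=0.05: p < α → reject H₀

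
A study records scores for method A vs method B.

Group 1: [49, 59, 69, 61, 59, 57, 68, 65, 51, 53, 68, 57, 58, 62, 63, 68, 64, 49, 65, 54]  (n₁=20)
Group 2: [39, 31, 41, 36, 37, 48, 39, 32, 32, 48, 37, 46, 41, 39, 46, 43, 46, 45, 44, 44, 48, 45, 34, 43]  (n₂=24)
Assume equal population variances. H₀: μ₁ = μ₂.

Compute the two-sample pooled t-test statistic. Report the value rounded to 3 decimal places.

test statistic = 10.671

x̄₁=59.950, s₁=6.428, n₁=20
x̄₂=41.000, s₂=5.357, n₂=24
s_p² = [19·6.428² + 23·5.357²]/42 = 34.4036
SE = √(s_p²·(1/20+1/24)) = 1.7759
t = (59.950−41.000)/1.7759 = 10.6709
df = 42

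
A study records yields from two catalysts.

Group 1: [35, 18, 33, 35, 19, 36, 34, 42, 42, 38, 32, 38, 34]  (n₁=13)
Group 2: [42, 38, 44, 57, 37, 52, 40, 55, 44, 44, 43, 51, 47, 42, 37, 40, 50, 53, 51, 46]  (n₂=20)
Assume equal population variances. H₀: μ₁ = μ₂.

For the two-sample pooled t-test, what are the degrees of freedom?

df = n₁ + n₂ − 2 = 13 + 20 − 2 = 31

degrees of freedom = 31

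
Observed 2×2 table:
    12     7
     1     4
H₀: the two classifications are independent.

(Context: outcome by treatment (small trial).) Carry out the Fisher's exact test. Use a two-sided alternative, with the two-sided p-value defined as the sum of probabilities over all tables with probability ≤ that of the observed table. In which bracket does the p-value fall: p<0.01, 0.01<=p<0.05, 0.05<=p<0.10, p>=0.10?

p-value bracket: p>=0.10

Margins: r₁=19, r₂=5, c₁=13, c₂=11, n=24
p_obs = C(19,12)·C(5,1)/C(24,13); sum pmf over tables with pmf ≤ p_obs
p-value (two-sided) = 0.14208
→ bracket: p>=0.10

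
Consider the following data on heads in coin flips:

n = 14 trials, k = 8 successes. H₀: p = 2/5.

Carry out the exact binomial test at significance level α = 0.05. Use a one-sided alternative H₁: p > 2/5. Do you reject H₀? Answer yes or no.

Exact binomial: n=14, k=8, p₀=2/5=0.4000
P(X≥8) from Σ C(n,i)·p₀^i·(1−p₀)^(n−i)
p-value (one-sided, H₁ greater) = 0.15014
At α=0.05: p ≥ α → fail to reject H₀

reject H₀: no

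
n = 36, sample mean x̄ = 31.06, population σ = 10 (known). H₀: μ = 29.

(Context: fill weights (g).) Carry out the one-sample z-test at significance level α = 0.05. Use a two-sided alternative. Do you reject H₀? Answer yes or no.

reject H₀: no

SE = σ/√n = 10/√36 = 1.6667
z = (x̄−μ₀)/SE = (31.06−29)/1.6667 = 1.2360
p-value (two-sided) = 0.21646
At α=0.05: p ≥ α → fail to reject H₀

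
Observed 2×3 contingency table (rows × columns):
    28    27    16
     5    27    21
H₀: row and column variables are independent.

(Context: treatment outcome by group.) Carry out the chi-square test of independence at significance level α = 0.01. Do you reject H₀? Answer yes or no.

reject H₀: yes

Row totals [71, 53], col totals [33, 54, 37], n=124
χ² = (28−18.90)²/18.90 + (27−30.92)²/30.92 + (16−21.19)²/21.19 + (5−14.10)²/14.10 + (27−23.08)²/23.08 + (21−15.81)²/15.81 = 14.3964
df = 2
p-value (upper-tail) = 0.00075
At α=0.01: p < α → reject H₀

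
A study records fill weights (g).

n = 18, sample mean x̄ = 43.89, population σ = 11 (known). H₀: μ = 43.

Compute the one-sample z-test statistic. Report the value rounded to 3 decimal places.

SE = σ/√n = 11/√18 = 2.5927
z = (x̄−μ₀)/SE = (43.89−43)/2.5927 = 0.3433

test statistic = 0.343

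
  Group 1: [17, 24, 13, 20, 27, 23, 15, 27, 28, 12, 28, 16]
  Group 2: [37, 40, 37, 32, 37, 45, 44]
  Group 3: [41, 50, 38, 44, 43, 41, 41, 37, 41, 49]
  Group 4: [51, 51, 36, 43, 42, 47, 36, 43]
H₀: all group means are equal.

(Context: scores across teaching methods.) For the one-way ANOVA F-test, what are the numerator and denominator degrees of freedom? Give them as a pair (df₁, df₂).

degrees of freedom = [3, 33]

k = 4 groups, N = 37 total
df = (k−1, N−k) = (4−1, 37−4) = (3, 33)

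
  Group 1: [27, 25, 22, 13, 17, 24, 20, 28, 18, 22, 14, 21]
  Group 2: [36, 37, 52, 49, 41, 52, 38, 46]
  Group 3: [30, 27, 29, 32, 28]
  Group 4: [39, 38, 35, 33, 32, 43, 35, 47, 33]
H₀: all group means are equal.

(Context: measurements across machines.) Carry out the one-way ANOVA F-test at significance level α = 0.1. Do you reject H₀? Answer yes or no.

reject H₀: yes

Group means [20.92, 43.88, 29.20, 37.22], grand mean 31.853
SSB = Σnᵢ(x̄ᵢ−x̄)² = 2886.117; SSW = ΣΣ(x−x̄ᵢ)² = 786.147
MSB = 2886.117/3 = 962.0392; MSW = 786.147/30 = 26.2049
F = MSB/MSW = 36.7122
df = (3, 30)
p-value (upper-tail) = 0.00000
At α=0.1: p < α → reject H₀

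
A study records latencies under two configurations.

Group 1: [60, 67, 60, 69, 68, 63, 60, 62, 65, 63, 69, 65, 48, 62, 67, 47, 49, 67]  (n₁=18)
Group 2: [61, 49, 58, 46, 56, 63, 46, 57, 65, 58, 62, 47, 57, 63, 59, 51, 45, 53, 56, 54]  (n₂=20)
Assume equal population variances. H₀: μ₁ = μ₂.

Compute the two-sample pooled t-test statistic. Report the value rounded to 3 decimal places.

x̄₁=61.722, s₁=6.986, n₁=18
x̄₂=55.300, s₂=6.233, n₂=20
s_p² = [17·6.986² + 19·6.233²]/36 = 43.5503
SE = √(s_p²·(1/18+1/20)) = 2.1441
t = (61.722−55.300)/2.1441 = 2.9954
df = 36

test statistic = 2.995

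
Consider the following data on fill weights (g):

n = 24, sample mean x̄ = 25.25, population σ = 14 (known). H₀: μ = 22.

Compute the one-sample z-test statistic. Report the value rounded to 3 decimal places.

test statistic = 1.137

SE = σ/√n = 14/√24 = 2.8577
z = (x̄−μ₀)/SE = (25.25−22)/2.8577 = 1.1373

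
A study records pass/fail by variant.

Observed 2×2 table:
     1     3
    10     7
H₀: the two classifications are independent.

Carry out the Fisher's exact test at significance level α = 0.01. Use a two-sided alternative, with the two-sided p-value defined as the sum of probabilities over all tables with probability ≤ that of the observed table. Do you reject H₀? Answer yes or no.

reject H₀: no

Margins: r₁=4, r₂=17, c₁=11, c₂=10, n=21
p_obs = C(4,1)·C(17,10)/C(21,11); sum pmf over tables with pmf ≤ p_obs
p-value (two-sided) = 0.31078
At α=0.01: p ≥ α → fail to reject H₀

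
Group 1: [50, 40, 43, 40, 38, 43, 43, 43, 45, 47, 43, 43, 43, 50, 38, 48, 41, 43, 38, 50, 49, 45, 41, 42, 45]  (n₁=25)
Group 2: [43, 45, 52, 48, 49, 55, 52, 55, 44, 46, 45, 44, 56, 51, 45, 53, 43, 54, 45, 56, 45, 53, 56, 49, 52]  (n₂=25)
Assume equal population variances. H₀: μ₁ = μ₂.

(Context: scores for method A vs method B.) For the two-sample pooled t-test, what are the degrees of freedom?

degrees of freedom = 48

df = n₁ + n₂ − 2 = 25 + 25 − 2 = 48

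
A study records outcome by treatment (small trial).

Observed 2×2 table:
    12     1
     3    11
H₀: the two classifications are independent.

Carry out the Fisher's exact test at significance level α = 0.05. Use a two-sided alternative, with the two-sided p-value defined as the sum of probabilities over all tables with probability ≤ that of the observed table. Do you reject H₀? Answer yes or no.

reject H₀: yes

Margins: r₁=13, r₂=14, c₁=15, c₂=12, n=27
p_obs = C(13,12)·C(14,3)/C(27,15); sum pmf over tables with pmf ≤ p_obs
p-value (two-sided) = 0.00034
At α=0.05: p < α → reject H₀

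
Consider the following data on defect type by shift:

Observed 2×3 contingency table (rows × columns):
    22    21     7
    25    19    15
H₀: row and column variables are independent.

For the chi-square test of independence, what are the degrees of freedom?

df = (r−1)(c−1) = (2−1)·(3−1) = 2

degrees of freedom = 2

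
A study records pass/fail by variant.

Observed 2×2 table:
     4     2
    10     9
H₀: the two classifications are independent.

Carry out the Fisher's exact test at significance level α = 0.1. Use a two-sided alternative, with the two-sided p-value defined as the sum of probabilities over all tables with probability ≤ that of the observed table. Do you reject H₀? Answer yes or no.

Margins: r₁=6, r₂=19, c₁=14, c₂=11, n=25
p_obs = C(6,4)·C(19,10)/C(25,14); sum pmf over tables with pmf ≤ p_obs
p-value (two-sided) = 0.66087
At α=0.1: p ≥ α → fail to reject H₀

reject H₀: no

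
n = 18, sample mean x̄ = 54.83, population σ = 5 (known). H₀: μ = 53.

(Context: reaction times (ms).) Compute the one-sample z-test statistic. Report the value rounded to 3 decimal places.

SE = σ/√n = 5/√18 = 1.1785
z = (x̄−μ₀)/SE = (54.83−53)/1.1785 = 1.5528

test statistic = 1.553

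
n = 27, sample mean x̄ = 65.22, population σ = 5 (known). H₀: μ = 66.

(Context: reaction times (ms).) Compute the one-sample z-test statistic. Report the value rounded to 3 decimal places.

SE = σ/√n = 5/√27 = 0.9623
z = (x̄−μ₀)/SE = (65.22−66)/0.9623 = -0.8106

test statistic = -0.811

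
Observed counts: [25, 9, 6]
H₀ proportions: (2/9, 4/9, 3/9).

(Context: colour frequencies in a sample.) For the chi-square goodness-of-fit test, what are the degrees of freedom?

df = k − 1 = 3 − 1 = 2

degrees of freedom = 2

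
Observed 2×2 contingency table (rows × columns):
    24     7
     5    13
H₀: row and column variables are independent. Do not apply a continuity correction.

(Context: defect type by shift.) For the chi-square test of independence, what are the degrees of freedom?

df = (r−1)(c−1) = (2−1)·(2−1) = 1

degrees of freedom = 1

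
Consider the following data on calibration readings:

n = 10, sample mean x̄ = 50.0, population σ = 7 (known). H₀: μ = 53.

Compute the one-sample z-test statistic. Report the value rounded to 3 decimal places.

SE = σ/√n = 7/√10 = 2.2136
z = (x̄−μ₀)/SE = (50.0−53)/2.2136 = -1.3553

test statistic = -1.355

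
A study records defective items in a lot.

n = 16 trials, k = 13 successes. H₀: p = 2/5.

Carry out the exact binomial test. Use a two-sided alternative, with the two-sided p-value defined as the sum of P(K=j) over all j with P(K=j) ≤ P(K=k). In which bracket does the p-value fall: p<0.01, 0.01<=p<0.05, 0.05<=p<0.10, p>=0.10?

p-value bracket: p<0.01

Exact binomial: n=16, k=13, p₀=2/5=0.4000
P(X=j) = C(n,j)·p₀^j·(1−p₀)^(n−j); p = Σ P(X=j) over j with P(X=j) ≤ P(X=13)
p-value (two-sided) = 0.00122
→ bracket: p<0.01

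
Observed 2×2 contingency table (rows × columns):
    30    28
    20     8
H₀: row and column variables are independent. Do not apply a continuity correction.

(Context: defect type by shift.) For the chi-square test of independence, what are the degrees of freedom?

degrees of freedom = 1

df = (r−1)(c−1) = (2−1)·(2−1) = 1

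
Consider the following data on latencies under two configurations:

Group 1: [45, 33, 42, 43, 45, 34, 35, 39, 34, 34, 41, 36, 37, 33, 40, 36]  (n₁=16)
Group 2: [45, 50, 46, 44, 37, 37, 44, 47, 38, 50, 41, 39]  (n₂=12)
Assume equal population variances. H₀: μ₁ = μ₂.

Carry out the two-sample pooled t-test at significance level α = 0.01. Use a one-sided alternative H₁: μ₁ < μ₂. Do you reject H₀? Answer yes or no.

reject H₀: yes

x̄₁=37.938, s₁=4.234, n₁=16
x̄₂=43.167, s₂=4.726, n₂=12
s_p² = [15·4.234² + 11·4.726²]/26 = 19.7925
SE = √(s_p²·(1/16+1/12)) = 1.6989
t = (37.938−43.167)/1.6989 = -3.0779
df = 26
p-value (one-sided, H₁ less) = 0.00243
At α=0.01: p < α → reject H₀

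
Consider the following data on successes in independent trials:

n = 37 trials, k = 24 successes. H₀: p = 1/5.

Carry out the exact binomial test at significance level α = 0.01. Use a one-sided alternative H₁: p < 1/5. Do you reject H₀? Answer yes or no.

Exact binomial: n=37, k=24, p₀=1/5=0.2000
P(X≤24) from Σ C(n,i)·p₀^i·(1−p₀)^(n−i)
p-value (one-sided, H₁ less) = 1.00000
At α=0.01: p ≥ α → fail to reject H₀

reject H₀: no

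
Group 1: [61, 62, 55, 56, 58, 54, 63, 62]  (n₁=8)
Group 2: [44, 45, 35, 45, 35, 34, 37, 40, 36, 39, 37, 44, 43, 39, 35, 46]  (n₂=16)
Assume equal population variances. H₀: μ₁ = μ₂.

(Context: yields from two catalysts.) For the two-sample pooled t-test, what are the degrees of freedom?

df = n₁ + n₂ − 2 = 8 + 16 − 2 = 22

degrees of freedom = 22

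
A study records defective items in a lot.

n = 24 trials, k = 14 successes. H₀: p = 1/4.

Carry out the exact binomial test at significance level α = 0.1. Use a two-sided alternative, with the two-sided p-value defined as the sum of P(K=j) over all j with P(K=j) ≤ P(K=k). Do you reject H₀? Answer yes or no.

reject H₀: yes

Exact binomial: n=24, k=14, p₀=1/4=0.2500
P(X=j) = C(n,j)·p₀^j·(1−p₀)^(n−j); p = Σ P(X=j) over j with P(X=j) ≤ P(X=14)
p-value (two-sided) = 0.00052
At α=0.1: p < α → reject H₀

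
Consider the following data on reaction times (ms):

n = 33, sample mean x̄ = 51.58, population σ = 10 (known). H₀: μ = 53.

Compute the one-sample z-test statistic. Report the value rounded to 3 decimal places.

SE = σ/√n = 10/√33 = 1.7408
z = (x̄−μ₀)/SE = (51.58−53)/1.7408 = -0.8157

test statistic = -0.816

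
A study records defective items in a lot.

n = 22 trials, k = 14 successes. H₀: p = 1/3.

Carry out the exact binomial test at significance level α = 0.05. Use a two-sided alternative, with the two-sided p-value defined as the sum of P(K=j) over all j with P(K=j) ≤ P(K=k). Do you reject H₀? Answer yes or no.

reject H₀: yes

Exact binomial: n=22, k=14, p₀=1/3=0.3333
P(X=j) = C(n,j)·p₀^j·(1−p₀)^(n−j); p = Σ P(X=j) over j with P(X=j) ≤ P(X=14)
p-value (two-sided) = 0.00509
At α=0.05: p < α → reject H₀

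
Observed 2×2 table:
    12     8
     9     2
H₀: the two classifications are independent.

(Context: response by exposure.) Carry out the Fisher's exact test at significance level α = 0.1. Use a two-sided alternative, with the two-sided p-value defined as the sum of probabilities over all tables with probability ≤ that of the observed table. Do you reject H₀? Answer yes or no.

Margins: r₁=20, r₂=11, c₁=21, c₂=10, n=31
p_obs = C(20,12)·C(11,9)/C(31,21); sum pmf over tables with pmf ≤ p_obs
p-value (two-sided) = 0.26172
At α=0.1: p ≥ α → fail to reject H₀

reject H₀: no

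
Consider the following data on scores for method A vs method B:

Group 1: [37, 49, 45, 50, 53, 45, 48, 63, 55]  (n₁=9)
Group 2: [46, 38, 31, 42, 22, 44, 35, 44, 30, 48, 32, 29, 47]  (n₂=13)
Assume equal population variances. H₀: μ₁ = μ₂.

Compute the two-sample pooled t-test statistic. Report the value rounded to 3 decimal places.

x̄₁=49.444, s₁=7.282, n₁=9
x̄₂=37.538, s₂=8.293, n₂=13
s_p² = [8·7.282² + 12·8.293²]/20 = 62.4726
SE = √(s_p²·(1/9+1/13)) = 3.4274
t = (49.444−37.538)/3.4274 = 3.4738
df = 20

test statistic = 3.474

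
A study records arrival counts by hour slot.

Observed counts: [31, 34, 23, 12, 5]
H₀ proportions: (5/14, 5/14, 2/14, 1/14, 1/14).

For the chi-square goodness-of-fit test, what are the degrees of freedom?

df = k − 1 = 5 − 1 = 4

degrees of freedom = 4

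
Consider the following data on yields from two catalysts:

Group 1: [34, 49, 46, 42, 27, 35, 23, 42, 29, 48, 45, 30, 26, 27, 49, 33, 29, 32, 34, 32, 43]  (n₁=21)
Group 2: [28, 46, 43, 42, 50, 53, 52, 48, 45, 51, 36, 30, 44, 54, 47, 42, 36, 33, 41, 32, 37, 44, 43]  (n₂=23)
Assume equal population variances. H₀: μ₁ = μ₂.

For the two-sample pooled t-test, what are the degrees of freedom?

degrees of freedom = 42

df = n₁ + n₂ − 2 = 21 + 23 − 2 = 42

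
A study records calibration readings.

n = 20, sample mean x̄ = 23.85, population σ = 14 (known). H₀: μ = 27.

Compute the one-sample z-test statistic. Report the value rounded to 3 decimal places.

test statistic = -1.006

SE = σ/√n = 14/√20 = 3.1305
z = (x̄−μ₀)/SE = (23.85−27)/3.1305 = -1.0062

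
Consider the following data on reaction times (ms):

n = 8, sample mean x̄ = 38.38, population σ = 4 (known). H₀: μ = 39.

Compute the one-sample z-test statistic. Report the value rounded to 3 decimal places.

SE = σ/√n = 4/√8 = 1.4142
z = (x̄−μ₀)/SE = (38.38−39)/1.4142 = -0.4384

test statistic = -0.438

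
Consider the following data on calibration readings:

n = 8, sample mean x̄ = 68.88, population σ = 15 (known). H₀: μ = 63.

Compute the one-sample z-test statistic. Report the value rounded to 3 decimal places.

test statistic = 1.109

SE = σ/√n = 15/√8 = 5.3033
z = (x̄−μ₀)/SE = (68.88−63)/5.3033 = 1.1087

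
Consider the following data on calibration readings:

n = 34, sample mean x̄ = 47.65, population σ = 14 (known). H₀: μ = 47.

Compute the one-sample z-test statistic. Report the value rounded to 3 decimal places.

test statistic = 0.271

SE = σ/√n = 14/√34 = 2.4010
z = (x̄−μ₀)/SE = (47.65−47)/2.4010 = 0.2707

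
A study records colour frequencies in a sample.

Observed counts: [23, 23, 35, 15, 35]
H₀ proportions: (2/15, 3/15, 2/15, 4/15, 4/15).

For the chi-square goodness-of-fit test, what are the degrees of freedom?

df = k − 1 = 5 − 1 = 4

degrees of freedom = 4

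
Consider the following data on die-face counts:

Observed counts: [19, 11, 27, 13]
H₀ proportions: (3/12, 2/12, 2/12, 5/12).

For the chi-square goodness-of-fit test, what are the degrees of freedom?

degrees of freedom = 3

df = k − 1 = 4 − 1 = 3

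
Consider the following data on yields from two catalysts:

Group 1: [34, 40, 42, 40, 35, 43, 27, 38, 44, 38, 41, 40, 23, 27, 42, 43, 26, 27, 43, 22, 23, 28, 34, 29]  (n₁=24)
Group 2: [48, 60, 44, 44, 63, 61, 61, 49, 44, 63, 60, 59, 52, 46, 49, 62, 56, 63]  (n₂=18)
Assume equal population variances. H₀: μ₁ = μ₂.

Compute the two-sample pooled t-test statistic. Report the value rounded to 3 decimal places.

x̄₁=34.542, s₁=7.553, n₁=24
x̄₂=54.667, s₂=7.483, n₂=18
s_p² = [23·7.553² + 17·7.483²]/40 = 56.5990
SE = √(s_p²·(1/24+1/18)) = 2.3458
t = (34.542−54.667)/2.3458 = -8.5792
df = 40

test statistic = -8.579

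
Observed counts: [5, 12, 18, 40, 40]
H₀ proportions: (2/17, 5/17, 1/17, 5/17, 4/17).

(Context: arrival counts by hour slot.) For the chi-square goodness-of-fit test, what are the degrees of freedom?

degrees of freedom = 4

df = k − 1 = 5 − 1 = 4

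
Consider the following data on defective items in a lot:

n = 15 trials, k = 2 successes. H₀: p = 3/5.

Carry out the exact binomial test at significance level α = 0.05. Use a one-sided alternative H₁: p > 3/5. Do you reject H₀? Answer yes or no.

reject H₀: no

Exact binomial: n=15, k=2, p₀=3/5=0.6000
P(X≥2) from Σ C(n,i)·p₀^i·(1−p₀)^(n−i)
p-value (one-sided, H₁ greater) = 0.99997
At α=0.05: p ≥ α → fail to reject H₀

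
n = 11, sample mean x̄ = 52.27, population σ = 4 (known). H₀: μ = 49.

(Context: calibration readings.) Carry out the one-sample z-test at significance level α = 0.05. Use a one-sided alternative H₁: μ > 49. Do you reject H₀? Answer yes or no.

reject H₀: yes

SE = σ/√n = 4/√11 = 1.2060
z = (x̄−μ₀)/SE = (52.27−49)/1.2060 = 2.7113
p-value (one-sided, H₁ greater) = 0.00335
At α=0.05: p < α → reject H₀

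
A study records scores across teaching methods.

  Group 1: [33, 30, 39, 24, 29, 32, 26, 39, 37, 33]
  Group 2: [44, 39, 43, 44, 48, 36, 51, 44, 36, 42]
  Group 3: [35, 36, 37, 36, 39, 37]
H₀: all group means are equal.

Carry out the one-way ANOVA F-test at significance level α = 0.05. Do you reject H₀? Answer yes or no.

reject H₀: yes

Group means [32.20, 42.70, 36.67], grand mean 37.269
SSB = Σnᵢ(x̄ᵢ−x̄)² = 554.082; SSW = ΣΣ(x−x̄ᵢ)² = 453.033
MSB = 554.082/2 = 277.0410; MSW = 453.033/23 = 19.6971
F = MSB/MSW = 14.0651
df = (2, 23)
p-value (upper-tail) = 0.00010
At α=0.05: p < α → reject H₀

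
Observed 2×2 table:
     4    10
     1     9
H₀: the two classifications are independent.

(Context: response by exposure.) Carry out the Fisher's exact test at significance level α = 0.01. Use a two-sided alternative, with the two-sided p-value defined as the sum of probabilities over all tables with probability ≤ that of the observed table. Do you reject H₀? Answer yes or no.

Margins: r₁=14, r₂=10, c₁=5, c₂=19, n=24
p_obs = C(14,4)·C(10,1)/C(24,5); sum pmf over tables with pmf ≤ p_obs
p-value (two-sided) = 0.35771
At α=0.01: p ≥ α → fail to reject H₀

reject H₀: no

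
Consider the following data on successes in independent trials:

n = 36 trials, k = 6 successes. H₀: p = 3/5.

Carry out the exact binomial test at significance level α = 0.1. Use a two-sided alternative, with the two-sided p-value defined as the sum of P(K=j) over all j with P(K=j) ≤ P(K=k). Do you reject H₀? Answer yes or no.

reject H₀: yes

Exact binomial: n=36, k=6, p₀=3/5=0.6000
P(X=j) = C(n,j)·p₀^j·(1−p₀)^(n−j); p = Σ P(X=j) over j with P(X=j) ≤ P(X=6)
p-value (two-sided) = 0.00000
At α=0.1: p < α → reject H₀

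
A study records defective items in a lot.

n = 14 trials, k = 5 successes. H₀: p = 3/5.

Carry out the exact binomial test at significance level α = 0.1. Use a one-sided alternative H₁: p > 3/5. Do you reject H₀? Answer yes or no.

reject H₀: no

Exact binomial: n=14, k=5, p₀=3/5=0.6000
P(X≥5) from Σ C(n,i)·p₀^i·(1−p₀)^(n−i)
p-value (one-sided, H₁ greater) = 0.98249
At α=0.1: p ≥ α → fail to reject H₀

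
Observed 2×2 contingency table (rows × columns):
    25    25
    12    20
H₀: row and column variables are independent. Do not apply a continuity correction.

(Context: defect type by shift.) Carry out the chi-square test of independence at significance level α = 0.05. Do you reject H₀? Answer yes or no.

reject H₀: no

Row totals [50, 32], col totals [37, 45], n=82
χ² = (25−22.56)²/22.56 + (25−27.44)²/27.44 + (12−14.44)²/14.44 + (20−17.56)²/17.56 = 1.2312
df = 1
p-value (upper-tail) = 0.26717
At α=0.05: p ≥ α → fail to reject H₀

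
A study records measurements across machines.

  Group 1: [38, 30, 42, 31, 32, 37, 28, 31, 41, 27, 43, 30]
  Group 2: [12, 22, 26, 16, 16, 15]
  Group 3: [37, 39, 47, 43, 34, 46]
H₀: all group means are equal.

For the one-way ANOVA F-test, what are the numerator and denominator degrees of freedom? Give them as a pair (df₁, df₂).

degrees of freedom = [2, 21]

k = 3 groups, N = 24 total
df = (k−1, N−k) = (3−1, 24−3) = (2, 21)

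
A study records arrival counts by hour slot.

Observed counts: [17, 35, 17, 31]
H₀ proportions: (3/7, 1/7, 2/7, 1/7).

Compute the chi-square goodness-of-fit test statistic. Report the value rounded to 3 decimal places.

test statistic = 69.878

n = 100; E_i = n·p_i = [42.86, 14.29, 28.57, 14.29]
χ² = (17−42.86)²/42.86 + (35−14.29)²/14.29 + (17−28.57)²/28.57 + (31−14.29)²/14.29 = 69.8783
df = 3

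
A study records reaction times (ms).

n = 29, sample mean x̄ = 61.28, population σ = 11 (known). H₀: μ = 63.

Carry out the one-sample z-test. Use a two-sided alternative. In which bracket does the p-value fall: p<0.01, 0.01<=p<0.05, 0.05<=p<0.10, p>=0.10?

p-value bracket: p>=0.10

SE = σ/√n = 11/√29 = 2.0426
z = (x̄−μ₀)/SE = (61.28−63)/2.0426 = -0.8420
p-value (two-sided) = 0.39976
→ bracket: p>=0.10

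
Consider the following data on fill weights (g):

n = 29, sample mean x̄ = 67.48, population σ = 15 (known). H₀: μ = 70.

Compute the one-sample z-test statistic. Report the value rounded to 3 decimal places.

test statistic = -0.905

SE = σ/√n = 15/√29 = 2.7854
z = (x̄−μ₀)/SE = (67.48−70)/2.7854 = -0.9047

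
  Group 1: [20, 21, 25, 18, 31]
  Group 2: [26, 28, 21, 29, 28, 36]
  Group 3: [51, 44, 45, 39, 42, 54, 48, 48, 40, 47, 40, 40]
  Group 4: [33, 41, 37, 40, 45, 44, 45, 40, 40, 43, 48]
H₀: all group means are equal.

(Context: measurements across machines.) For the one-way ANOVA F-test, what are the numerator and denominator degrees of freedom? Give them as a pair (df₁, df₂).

k = 4 groups, N = 34 total
df = (k−1, N−k) = (4−1, 34−4) = (3, 30)

degrees of freedom = [3, 30]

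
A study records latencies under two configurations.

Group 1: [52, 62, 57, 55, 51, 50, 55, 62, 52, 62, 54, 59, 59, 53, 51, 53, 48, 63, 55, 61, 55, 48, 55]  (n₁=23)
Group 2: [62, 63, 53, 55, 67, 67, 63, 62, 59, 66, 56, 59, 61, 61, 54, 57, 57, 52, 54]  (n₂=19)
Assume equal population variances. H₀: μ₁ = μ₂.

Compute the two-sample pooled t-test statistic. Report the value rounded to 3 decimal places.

x̄₁=55.304, s₁=4.587, n₁=23
x̄₂=59.368, s₂=4.717, n₂=19
s_p² = [22·4.587² + 18·4.717²]/40 = 21.5823
SE = √(s_p²·(1/23+1/19)) = 1.4402
t = (55.304−59.368)/1.4402 = -2.8218
df = 40

test statistic = -2.822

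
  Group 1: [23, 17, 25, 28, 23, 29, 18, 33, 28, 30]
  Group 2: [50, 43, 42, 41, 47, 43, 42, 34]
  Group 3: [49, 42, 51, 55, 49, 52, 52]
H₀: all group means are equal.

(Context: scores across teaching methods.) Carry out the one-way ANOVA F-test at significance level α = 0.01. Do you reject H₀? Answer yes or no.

Group means [25.40, 42.75, 50.00], grand mean 37.840
SSB = Σnᵢ(x̄ᵢ−x̄)² = 2775.460; SSW = ΣΣ(x−x̄ᵢ)² = 493.900
MSB = 2775.460/2 = 1387.7300; MSW = 493.900/22 = 22.4500
F = MSB/MSW = 61.8143
df = (2, 22)
p-value (upper-tail) = 0.00000
At α=0.01: p < α → reject H₀

reject H₀: yes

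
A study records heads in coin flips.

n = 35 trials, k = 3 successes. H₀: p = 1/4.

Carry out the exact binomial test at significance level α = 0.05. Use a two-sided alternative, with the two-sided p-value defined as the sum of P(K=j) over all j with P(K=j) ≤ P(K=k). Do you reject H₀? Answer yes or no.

Exact binomial: n=35, k=3, p₀=1/4=0.2500
P(X=j) = C(n,j)·p₀^j·(1−p₀)^(n−j); p = Σ P(X=j) over j with P(X=j) ≤ P(X=3)
p-value (two-sided) = 0.02939
At α=0.05: p < α → reject H₀

reject H₀: yes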